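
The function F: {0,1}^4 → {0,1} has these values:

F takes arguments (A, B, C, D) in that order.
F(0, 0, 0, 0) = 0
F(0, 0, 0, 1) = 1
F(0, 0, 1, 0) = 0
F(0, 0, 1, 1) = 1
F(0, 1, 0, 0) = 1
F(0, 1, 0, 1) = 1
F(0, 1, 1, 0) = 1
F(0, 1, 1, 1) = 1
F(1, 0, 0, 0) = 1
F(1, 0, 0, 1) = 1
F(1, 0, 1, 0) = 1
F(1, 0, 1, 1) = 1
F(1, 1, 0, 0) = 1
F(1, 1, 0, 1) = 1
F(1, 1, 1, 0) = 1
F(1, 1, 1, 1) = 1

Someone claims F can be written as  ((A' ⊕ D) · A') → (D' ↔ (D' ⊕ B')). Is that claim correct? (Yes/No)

Yes

Evaluate ((A' ⊕ D) · A') → (D' ↔ (D' ⊕ B')) on each row and compare to F:
  A=0, B=0, C=0, D=0: formula gives 0, F = 0 ✓
  A=0, B=0, C=0, D=1: formula gives 1, F = 1 ✓
  A=0, B=0, C=1, D=0: formula gives 0, F = 0 ✓
  A=0, B=0, C=1, D=1: formula gives 1, F = 1 ✓
  …and likewise for the remaining 12 rows.
Every row agrees, so the formula is equivalent.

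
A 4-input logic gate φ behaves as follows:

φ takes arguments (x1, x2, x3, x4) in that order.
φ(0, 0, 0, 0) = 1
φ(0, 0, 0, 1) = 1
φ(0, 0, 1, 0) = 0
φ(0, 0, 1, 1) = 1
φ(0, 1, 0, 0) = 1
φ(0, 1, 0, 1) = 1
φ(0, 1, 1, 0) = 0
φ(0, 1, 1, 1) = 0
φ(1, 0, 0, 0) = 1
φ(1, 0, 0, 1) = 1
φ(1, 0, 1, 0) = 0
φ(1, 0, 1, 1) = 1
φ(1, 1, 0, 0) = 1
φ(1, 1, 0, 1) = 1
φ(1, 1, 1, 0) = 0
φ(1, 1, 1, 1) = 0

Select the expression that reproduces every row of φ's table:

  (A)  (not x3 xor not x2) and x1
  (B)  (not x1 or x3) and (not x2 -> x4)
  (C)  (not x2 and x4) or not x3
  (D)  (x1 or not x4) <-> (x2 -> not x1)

C

(A): at (0,0,0,0) it gives 0, but φ = 1 — eliminated.
(B): at (0,0,0,0) it gives 0, but φ = 1 — eliminated.
(D): at (0,0,0,1) it gives 0, but φ = 1 — eliminated.
Only (C) survives; checking it on all 16 rows confirms it matches φ.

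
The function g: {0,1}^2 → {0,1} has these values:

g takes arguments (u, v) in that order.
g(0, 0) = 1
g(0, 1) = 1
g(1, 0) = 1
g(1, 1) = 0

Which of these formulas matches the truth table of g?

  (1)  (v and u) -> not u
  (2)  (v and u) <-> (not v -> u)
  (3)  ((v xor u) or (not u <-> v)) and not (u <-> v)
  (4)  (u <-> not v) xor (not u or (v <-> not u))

(2) fails at (0,1): the formula yields 0, g is 1.
(3) fails at (0,0): the formula yields 0, g is 1.
(4) fails at (0,1): the formula yields 0, g is 1.
That leaves (1). Evaluating it on every row reproduces the table of g exactly.

1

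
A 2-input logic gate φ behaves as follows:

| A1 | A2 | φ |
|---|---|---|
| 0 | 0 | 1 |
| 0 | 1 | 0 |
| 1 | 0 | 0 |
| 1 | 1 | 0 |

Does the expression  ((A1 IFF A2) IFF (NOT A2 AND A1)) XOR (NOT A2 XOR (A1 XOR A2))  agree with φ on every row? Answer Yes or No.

Evaluate ((A1 IFF A2) IFF (NOT A2 AND A1)) XOR (NOT A2 XOR (A1 XOR A2)) on each row and compare to φ:
  A1=0, A2=0: formula gives 1, φ = 1 ✓
  A1=0, A2=1: formula gives 0, φ = 0 ✓
  A1=1, A2=0: formula gives 0, φ = 0 ✓
  A1=1, A2=1: formula gives 0, φ = 0 ✓
All 4 rows match — the expression computes φ exactly.

Yes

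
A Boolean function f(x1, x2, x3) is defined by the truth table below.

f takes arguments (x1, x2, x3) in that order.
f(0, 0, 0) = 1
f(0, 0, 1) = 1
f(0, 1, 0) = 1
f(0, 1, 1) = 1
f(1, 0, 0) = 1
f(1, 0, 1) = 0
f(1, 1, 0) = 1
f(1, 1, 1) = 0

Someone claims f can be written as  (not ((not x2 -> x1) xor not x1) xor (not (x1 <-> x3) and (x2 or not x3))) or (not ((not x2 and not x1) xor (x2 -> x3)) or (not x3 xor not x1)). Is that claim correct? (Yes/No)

Yes

Check the formula against f row by row:
  x1=0, x2=0, x3=0: formula gives 1, f = 1 ✓
  x1=0, x2=0, x3=1: formula gives 1, f = 1 ✓
  x1=0, x2=1, x3=0: formula gives 1, f = 1 ✓
  x1=0, x2=1, x3=1: formula gives 1, f = 1 ✓
  x1=1, x2=0, x3=0: formula gives 1, f = 1 ✓
  … (the remaining 3 rows also agree.)
Every row agrees, so the formula is equivalent.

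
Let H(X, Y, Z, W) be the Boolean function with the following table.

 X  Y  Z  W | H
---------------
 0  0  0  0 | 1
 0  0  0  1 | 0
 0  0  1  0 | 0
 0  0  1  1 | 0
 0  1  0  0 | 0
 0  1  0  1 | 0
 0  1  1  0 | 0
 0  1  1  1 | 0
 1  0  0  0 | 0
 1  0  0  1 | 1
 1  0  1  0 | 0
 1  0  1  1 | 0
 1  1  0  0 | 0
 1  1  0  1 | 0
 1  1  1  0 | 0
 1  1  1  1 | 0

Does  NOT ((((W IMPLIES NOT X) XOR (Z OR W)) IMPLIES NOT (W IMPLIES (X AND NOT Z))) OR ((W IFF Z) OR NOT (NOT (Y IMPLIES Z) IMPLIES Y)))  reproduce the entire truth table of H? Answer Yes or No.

Test each input against both H and the formula:
  X=0, Y=0, Z=0, W=0: formula gives 0, but H = 1 ✗
A single disagreement suffices: at (0,0,0,0) they differ, so the formula does not compute H.

No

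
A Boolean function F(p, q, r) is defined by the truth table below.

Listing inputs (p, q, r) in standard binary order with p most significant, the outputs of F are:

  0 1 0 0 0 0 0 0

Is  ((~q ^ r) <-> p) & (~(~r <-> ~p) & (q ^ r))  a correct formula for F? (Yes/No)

Evaluate ((~q ^ r) <-> p) & (~(~r <-> ~p) & (q ^ r)) on each row and compare to F:
  p=0, q=0, r=0: formula gives 0, F = 0 ✓
  p=0, q=0, r=1: formula gives 1, F = 1 ✓
  p=0, q=1, r=0: formula gives 0, F = 0 ✓
  p=0, q=1, r=1: formula gives 0, F = 0 ✓
  p=1, q=0, r=0: formula gives 0, F = 0 ✓
  … (the remaining 3 rows also agree.)
No disagreement on any input; they are logically equivalent.

Yes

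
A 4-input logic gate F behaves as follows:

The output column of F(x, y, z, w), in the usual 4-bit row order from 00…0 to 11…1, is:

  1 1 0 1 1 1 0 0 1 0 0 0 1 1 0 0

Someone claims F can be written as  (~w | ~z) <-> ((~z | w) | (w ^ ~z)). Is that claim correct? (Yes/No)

Evaluate (~w | ~z) <-> ((~z | w) | (w ^ ~z)) on each row and compare to F:
  x=0, y=0, z=0, w=0: formula gives 1, F = 1 ✓
  x=0, y=0, z=0, w=1: formula gives 1, F = 1 ✓
  x=0, y=0, z=1, w=0: formula gives 0, F = 0 ✓
  x=0, y=0, z=1, w=1: formula gives 0, but F = 1 ✗
Row (0,0,1,1) is a counterexample, so the formula is not equivalent to F.

No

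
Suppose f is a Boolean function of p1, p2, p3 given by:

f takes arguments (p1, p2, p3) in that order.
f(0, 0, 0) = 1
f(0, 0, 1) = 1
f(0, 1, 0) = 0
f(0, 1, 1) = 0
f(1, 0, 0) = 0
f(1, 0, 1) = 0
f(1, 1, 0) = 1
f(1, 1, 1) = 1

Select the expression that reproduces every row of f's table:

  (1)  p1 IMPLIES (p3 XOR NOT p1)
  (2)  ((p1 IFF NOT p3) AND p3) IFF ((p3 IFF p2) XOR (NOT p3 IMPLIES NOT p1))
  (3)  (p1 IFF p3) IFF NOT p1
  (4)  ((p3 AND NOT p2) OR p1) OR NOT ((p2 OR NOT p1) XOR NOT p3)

2

(1) fails at (0,1,0): the formula yields 1, f is 0.
(3) fails at (0,0,1): the formula yields 0, f is 1.
(4) fails at (0,1,0): the formula yields 1, f is 0.
Only (2) survives; checking it on all 8 rows confirms it matches f.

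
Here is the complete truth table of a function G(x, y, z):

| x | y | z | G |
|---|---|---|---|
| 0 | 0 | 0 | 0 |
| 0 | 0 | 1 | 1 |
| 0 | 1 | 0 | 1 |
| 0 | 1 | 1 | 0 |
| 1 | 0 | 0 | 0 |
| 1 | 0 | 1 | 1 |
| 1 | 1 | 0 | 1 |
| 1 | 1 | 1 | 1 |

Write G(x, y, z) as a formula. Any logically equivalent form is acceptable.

G(x, y, z) = not ((((not x and not y) and not z) or ((not x and y) and z)) or ((x and not y) and not z))

There are just 3 zero rows: (0,0,0), (0,1,1), (1,0,0). Their minterms are ¬x·¬y·¬z, ¬x·y·z, x·¬y·¬z; the OR of those covers precisely the 0-outputs, and negating it yields G.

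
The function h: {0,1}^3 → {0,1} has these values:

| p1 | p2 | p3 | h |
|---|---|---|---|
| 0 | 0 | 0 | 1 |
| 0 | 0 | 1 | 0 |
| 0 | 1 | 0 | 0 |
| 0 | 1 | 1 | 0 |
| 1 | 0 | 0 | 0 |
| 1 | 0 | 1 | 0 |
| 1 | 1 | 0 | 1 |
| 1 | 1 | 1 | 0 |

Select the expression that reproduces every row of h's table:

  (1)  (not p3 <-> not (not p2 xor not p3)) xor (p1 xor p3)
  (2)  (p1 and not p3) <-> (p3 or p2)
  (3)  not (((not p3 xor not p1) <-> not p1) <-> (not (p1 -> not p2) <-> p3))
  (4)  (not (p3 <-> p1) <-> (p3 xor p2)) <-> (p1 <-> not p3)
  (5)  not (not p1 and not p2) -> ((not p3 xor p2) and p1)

2

(1) fails at (0,1,1): the formula yields 1, h is 0.
(3) fails at (0,0,1): the formula yields 1, h is 0.
(4) fails at (0,0,0): the formula yields 0, h is 1.
(5) fails at (0,0,1): the formula yields 1, h is 0.
Only (2) survives; checking it on all 8 rows confirms it matches h.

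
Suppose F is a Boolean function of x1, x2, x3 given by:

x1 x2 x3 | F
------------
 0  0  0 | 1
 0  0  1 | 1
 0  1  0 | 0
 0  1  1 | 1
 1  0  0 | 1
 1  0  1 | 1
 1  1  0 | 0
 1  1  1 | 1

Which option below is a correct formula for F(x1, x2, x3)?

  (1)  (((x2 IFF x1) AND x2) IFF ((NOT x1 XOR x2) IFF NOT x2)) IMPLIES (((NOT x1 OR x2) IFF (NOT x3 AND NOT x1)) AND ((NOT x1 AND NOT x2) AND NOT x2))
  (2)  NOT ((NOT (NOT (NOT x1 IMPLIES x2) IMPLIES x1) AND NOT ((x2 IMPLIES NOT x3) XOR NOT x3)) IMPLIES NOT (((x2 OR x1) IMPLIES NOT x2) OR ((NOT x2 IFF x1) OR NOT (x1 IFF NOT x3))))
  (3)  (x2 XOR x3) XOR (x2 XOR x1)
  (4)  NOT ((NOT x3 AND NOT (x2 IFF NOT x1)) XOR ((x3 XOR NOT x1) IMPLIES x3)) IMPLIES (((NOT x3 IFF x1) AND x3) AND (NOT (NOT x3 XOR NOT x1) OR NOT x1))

4

(1) disagrees with F on (0,1,0) (formula → 1, table → 0); rule it out.
(2) disagrees with F on (0,0,1) (formula → 0, table → 1); rule it out.
(3) disagrees with F on (0,0,0) (formula → 0, table → 1); rule it out.
(4) is the remaining candidate, and it agrees with F on all 8 inputs.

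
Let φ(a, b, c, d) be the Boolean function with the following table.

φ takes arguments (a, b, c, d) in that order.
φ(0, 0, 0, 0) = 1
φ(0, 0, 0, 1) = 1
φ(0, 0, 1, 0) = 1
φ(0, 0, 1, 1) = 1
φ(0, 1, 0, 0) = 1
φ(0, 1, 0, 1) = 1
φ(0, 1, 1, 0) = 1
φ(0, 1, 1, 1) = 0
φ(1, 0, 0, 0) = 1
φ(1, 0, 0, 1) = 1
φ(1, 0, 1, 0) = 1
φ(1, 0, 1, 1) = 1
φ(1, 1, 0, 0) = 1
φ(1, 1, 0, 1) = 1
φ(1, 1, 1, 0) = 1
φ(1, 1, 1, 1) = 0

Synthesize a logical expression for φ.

The 0-rows are (0,1,1,1), (1,1,1,1). Take each as a conjunction (¬a·b·c·d, a·b·c·d), form their disjunction, and complement — that gives a formula that is 1 everywhere φ is.

φ(a, b, c, d) = NOT ((((NOT a AND b) AND c) AND d) OR (((a AND b) AND c) AND d))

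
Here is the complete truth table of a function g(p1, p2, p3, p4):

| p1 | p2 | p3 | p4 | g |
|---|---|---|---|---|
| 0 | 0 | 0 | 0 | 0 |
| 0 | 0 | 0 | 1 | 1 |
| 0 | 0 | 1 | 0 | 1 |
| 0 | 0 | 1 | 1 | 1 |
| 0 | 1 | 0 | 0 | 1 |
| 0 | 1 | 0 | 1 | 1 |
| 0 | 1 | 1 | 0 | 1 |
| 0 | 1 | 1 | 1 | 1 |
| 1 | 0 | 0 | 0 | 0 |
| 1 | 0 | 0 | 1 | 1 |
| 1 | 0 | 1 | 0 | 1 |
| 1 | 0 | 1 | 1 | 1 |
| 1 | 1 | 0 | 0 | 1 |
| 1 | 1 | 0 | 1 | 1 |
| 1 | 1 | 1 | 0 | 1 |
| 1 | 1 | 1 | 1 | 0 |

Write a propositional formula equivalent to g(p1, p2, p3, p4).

g(p1, p2, p3, p4) = not (((((not p1 and not p2) and not p3) and not p4) or (((p1 and not p2) and not p3) and not p4)) or (((p1 and p2) and p3) and p4))

g is 0 on only 3 rows — (0,0,0,0), (1,0,0,0), (1,1,1,1). Writing each as a minterm (¬p1·¬p2·¬p3·¬p4, p1·¬p2·¬p3·¬p4, p1·p2·p3·p4) and OR-ing them characterizes exactly where g=0, so g is the negation of that disjunction.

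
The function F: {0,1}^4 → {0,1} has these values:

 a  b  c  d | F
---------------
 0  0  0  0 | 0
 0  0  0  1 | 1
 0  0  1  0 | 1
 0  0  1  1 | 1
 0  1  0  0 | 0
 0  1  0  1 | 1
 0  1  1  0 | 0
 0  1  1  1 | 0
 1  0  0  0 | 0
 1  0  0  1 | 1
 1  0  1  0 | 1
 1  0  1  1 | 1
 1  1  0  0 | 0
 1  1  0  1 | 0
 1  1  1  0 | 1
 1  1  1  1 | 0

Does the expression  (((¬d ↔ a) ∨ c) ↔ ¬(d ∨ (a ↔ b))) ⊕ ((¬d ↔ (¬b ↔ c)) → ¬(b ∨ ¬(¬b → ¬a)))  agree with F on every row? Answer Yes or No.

Yes

Check the formula against F row by row:
  a=0, b=0, c=0, d=0: formula gives 0, F = 0 ✓
  a=0, b=0, c=0, d=1: formula gives 1, F = 1 ✓
  a=0, b=0, c=1, d=0: formula gives 1, F = 1 ✓
  a=0, b=0, c=1, d=1: formula gives 1, F = 1 ✓
  …and likewise for the remaining 12 rows.
No disagreement on any input; they are logically equivalent.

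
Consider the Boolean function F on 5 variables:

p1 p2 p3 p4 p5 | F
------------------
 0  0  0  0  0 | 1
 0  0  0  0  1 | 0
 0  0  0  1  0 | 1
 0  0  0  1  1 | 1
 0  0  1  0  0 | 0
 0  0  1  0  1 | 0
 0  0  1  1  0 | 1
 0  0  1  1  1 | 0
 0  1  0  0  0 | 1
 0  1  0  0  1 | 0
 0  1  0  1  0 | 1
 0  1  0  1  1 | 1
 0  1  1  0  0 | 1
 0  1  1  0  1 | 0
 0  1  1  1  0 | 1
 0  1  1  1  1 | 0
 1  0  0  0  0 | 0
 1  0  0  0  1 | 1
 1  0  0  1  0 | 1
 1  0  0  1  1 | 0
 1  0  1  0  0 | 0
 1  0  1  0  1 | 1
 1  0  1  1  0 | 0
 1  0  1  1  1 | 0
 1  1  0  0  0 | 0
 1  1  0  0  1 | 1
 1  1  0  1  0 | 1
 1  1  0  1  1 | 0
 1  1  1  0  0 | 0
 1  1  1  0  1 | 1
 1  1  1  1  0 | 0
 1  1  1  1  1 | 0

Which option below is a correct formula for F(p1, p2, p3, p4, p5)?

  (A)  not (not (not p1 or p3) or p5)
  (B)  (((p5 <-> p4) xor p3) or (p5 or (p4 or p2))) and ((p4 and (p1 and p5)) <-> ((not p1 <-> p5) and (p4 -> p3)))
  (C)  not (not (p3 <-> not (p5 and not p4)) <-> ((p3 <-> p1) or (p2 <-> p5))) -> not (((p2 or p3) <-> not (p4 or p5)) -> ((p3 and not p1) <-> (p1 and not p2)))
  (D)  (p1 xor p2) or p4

(A) disagrees with F on (0,0,0,1,1) (formula → 0, table → 1); rule it out.
(C) disagrees with F on (0,0,1,0,0) (formula → 1, table → 0); rule it out.
(D) disagrees with F on (0,0,0,0,0) (formula → 0, table → 1); rule it out.
Only (B) survives; checking it on all 32 rows confirms it matches F.

B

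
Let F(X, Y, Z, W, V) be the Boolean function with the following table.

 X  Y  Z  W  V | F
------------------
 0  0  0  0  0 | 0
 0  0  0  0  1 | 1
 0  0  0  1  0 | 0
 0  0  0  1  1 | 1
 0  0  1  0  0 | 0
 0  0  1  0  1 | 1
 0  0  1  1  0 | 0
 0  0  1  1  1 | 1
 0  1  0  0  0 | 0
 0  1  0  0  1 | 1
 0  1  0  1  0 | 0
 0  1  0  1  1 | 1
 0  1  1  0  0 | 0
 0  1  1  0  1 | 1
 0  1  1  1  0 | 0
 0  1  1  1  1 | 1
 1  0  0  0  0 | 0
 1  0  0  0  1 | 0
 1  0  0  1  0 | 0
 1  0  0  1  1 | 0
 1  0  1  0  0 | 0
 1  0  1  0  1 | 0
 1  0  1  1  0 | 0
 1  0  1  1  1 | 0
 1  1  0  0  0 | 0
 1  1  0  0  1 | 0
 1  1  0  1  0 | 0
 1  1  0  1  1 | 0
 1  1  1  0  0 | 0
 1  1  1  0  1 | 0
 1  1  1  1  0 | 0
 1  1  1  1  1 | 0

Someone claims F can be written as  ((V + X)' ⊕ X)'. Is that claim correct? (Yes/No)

Yes

Test each input against both F and the formula:
  X=0, Y=0, Z=0, W=0, V=0: formula gives 0, F = 0 ✓
  X=0, Y=0, Z=0, W=0, V=1: formula gives 1, F = 1 ✓
  X=0, Y=0, Z=0, W=1, V=0: formula gives 0, F = 0 ✓
  X=0, Y=0, Z=0, W=1, V=1: formula gives 1, F = 1 ✓
  … (the remaining 28 rows also agree.)
All 32 rows match — the expression computes F exactly.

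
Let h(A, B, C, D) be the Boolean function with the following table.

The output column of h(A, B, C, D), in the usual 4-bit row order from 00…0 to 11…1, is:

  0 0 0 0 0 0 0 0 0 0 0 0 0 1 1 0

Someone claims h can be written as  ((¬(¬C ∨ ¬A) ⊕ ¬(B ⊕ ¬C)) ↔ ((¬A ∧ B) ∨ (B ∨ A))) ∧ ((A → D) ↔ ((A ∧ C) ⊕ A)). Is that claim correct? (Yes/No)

Yes

Test each input against both h and the formula:
  A=0, B=0, C=0, D=0: formula gives 0, h = 0 ✓
  A=0, B=0, C=0, D=1: formula gives 0, h = 0 ✓
  A=0, B=0, C=1, D=0: formula gives 0, h = 0 ✓
  A=0, B=0, C=1, D=1: formula gives 0, h = 0 ✓
  … (the remaining 12 rows also agree.)
Every row agrees, so the formula is equivalent.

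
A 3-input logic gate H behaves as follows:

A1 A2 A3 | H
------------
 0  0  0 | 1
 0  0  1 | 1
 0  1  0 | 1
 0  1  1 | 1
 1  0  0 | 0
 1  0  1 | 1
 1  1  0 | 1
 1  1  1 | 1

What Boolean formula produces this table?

H(A1, A2, A3) = NOT ((A1 AND NOT A2) AND NOT A3)

Only row (1,0,0) gives 0. So H is 1 everywhere except there — the complement of the minterm A1·¬A2·¬A3.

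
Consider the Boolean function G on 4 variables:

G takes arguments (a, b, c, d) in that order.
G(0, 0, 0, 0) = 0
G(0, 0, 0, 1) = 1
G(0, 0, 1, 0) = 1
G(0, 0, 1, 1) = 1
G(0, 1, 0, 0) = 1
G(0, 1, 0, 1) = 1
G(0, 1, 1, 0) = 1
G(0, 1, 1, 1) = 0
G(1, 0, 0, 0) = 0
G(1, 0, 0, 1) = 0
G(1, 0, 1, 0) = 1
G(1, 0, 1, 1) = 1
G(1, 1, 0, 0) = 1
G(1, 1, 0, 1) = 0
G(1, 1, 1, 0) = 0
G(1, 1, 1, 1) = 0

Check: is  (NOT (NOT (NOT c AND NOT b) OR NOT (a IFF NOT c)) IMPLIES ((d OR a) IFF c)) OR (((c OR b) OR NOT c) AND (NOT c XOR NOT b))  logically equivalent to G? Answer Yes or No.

No

Test each input against both G and the formula:
  a=0, b=0, c=0, d=0: formula gives 1, but G = 0 ✗
Row (0,0,0,0) is a counterexample, so the formula is not equivalent to G.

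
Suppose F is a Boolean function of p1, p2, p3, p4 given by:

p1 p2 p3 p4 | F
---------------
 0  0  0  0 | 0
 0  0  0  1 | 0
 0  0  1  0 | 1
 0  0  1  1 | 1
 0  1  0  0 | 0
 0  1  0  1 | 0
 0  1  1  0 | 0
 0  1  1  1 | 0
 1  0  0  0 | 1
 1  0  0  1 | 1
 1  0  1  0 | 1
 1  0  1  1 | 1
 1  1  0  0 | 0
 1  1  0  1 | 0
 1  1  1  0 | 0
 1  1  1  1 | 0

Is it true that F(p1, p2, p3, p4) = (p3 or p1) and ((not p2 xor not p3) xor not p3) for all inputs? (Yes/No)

Check the formula against F row by row:
  p1=0, p2=0, p3=0, p4=0: formula gives 0, F = 0 ✓
  p1=0, p2=0, p3=0, p4=1: formula gives 0, F = 0 ✓
  p1=0, p2=0, p3=1, p4=0: formula gives 1, F = 1 ✓
  p1=0, p2=0, p3=1, p4=1: formula gives 1, F = 1 ✓
  … (the remaining 12 rows also agree.)
All 16 rows match — the expression computes F exactly.

Yes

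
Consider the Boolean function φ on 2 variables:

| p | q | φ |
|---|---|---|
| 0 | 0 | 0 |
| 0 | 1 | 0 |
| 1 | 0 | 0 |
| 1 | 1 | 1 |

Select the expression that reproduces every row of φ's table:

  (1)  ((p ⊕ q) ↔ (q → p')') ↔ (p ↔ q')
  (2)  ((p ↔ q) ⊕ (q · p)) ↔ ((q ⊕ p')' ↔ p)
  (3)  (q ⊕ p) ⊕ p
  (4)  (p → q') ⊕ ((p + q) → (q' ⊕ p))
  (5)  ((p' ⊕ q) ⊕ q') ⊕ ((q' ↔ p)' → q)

(2) fails at (0,0): the formula yields 1, φ is 0.
(3) fails at (0,1): the formula yields 1, φ is 0.
(4) fails at (0,1): the formula yields 1, φ is 0.
(5) fails at (0,1): the formula yields 1, φ is 0.
Only (1) survives; checking it on all 4 rows confirms it matches φ.

1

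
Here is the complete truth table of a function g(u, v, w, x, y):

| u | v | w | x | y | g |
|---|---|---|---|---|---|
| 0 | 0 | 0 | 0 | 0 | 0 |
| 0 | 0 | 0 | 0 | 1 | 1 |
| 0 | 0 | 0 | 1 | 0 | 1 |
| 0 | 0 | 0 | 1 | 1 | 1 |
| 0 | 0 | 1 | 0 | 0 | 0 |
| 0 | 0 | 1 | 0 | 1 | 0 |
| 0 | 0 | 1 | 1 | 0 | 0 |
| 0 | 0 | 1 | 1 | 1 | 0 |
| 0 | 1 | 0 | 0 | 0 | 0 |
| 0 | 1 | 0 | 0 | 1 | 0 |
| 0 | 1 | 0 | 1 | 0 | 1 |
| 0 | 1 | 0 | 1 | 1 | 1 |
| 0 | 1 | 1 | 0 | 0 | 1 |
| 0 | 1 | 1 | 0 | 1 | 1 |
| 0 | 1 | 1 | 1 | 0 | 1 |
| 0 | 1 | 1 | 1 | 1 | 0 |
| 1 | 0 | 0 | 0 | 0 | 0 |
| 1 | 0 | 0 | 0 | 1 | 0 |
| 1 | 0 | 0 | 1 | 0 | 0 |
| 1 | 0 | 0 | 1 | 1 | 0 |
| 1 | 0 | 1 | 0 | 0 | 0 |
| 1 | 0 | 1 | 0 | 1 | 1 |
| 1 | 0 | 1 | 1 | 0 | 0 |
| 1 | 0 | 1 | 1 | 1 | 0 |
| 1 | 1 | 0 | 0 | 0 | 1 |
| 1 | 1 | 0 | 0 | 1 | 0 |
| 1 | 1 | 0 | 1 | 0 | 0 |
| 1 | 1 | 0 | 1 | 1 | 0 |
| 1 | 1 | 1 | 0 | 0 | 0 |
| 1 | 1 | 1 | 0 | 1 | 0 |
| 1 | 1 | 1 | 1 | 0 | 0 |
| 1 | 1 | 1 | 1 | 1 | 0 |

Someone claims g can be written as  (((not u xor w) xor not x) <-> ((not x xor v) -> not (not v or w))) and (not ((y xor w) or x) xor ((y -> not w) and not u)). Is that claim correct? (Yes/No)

Evaluate (((not u xor w) xor not x) <-> ((not x xor v) -> not (not v or w))) and (not ((y xor w) or x) xor ((y -> not w) and not u)) on each row and compare to g:
  u=0, v=0, w=0, x=0, y=0: formula gives 0, g = 0 ✓
  u=0, v=0, w=0, x=0, y=1: formula gives 1, g = 1 ✓
  u=0, v=0, w=0, x=1, y=0: formula gives 1, g = 1 ✓
  u=0, v=0, w=0, x=1, y=1: formula gives 1, g = 1 ✓
  … (the remaining 28 rows also agree.)
All 32 rows match — the expression computes g exactly.

Yes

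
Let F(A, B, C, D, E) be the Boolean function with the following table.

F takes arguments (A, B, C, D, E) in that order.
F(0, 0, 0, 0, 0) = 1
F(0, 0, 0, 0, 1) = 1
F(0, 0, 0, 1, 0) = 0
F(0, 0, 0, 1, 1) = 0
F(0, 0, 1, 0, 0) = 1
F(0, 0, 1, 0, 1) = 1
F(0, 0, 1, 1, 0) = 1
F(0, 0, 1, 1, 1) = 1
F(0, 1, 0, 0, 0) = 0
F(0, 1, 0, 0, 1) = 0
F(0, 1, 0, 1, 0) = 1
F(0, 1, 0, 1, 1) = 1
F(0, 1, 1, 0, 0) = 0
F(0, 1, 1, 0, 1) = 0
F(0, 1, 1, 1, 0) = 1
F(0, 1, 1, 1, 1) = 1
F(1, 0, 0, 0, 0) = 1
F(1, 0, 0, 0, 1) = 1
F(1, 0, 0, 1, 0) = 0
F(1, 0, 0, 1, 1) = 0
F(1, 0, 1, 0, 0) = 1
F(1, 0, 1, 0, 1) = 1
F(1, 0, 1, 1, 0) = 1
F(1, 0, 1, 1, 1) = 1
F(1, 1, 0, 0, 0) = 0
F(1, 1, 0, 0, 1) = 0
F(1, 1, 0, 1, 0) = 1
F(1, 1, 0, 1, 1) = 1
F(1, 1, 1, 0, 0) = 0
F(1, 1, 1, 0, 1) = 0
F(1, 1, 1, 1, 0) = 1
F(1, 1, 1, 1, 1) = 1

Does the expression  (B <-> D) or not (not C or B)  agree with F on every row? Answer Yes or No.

Evaluate (B <-> D) or not (not C or B) on each row and compare to F:
  A=0, B=0, C=0, D=0, E=0: formula gives 1, F = 1 ✓
  A=0, B=0, C=0, D=0, E=1: formula gives 1, F = 1 ✓
  A=0, B=0, C=0, D=1, E=0: formula gives 0, F = 0 ✓
  A=0, B=0, C=0, D=1, E=1: formula gives 0, F = 0 ✓
  …and likewise for the remaining 28 rows.
No disagreement on any input; they are logically equivalent.

Yes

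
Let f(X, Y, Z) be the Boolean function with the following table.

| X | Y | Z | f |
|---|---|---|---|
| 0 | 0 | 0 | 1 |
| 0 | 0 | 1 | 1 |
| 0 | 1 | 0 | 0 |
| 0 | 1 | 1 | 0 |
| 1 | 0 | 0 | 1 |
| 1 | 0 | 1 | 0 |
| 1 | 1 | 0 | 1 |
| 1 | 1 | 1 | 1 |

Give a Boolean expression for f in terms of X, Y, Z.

f(X, Y, Z) = ~((((~X & Y) & ~Z) | ((~X & Y) & Z)) | ((X & ~Y) & Z))

There are just 3 zero rows: (0,1,0), (0,1,1), (1,0,1). Their minterms are ¬X·Y·¬Z, ¬X·Y·Z, X·¬Y·Z; the OR of those covers precisely the 0-outputs, and negating it yields f.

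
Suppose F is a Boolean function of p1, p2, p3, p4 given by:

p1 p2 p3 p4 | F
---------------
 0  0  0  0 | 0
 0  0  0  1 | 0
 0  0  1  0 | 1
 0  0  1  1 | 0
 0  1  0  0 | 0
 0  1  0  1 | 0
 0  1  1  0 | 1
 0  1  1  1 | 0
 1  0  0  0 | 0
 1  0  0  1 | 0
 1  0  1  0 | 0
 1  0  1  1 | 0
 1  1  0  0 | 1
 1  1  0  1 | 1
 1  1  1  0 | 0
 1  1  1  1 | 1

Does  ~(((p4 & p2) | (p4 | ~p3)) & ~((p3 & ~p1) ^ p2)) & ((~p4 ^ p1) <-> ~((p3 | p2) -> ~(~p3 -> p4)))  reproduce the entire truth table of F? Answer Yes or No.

Yes

Evaluate ~(((p4 & p2) | (p4 | ~p3)) & ~((p3 & ~p1) ^ p2)) & ((~p4 ^ p1) <-> ~((p3 | p2) -> ~(~p3 -> p4))) on each row and compare to F:
  p1=0, p2=0, p3=0, p4=0: formula gives 0, F = 0 ✓
  p1=0, p2=0, p3=0, p4=1: formula gives 0, F = 0 ✓
  p1=0, p2=0, p3=1, p4=0: formula gives 1, F = 1 ✓
  p1=0, p2=0, p3=1, p4=1: formula gives 0, F = 0 ✓
  …and likewise for the remaining 12 rows.
All 16 rows match — the expression computes F exactly.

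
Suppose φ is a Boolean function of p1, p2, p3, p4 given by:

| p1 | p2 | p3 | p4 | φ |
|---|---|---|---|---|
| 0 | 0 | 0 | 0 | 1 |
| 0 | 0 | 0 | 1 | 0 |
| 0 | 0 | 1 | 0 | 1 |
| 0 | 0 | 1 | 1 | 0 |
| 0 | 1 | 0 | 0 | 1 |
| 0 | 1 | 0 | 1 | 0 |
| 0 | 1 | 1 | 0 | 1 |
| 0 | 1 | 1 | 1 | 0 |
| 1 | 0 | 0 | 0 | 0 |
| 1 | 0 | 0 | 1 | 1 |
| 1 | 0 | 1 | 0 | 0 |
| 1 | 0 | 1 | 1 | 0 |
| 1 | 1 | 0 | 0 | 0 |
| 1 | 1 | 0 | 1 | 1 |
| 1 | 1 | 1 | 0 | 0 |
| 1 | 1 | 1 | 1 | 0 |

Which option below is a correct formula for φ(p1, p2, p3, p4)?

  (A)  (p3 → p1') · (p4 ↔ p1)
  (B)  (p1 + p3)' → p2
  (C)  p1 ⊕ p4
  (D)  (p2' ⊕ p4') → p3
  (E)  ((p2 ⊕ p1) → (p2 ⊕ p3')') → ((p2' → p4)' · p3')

A

(B) disagrees with φ on (0,0,0,0) (formula → 0, table → 1); rule it out.
(C) disagrees with φ on (0,0,0,0) (formula → 0, table → 1); rule it out.
(D) disagrees with φ on (0,0,1,1) (formula → 1, table → 0); rule it out.
(E) disagrees with φ on (0,0,1,0) (formula → 0, table → 1); rule it out.
That leaves (A). Evaluating it on every row reproduces the table of φ exactly.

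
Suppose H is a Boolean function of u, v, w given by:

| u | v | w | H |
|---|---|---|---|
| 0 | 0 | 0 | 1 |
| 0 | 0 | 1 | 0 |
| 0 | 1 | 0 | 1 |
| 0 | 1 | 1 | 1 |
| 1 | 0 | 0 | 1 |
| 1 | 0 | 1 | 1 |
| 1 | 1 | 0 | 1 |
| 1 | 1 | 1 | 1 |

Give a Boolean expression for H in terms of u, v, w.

H(u, v, w) = NOT ((NOT u AND NOT v) AND w)

Only row (0,0,1) gives 0. So H is 1 everywhere except there — the complement of the minterm ¬u·¬v·w.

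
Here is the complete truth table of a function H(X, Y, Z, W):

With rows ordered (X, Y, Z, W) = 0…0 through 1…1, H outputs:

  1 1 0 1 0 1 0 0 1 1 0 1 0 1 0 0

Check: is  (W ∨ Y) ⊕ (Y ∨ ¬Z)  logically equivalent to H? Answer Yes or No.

Test each input against both H and the formula:
  X=0, Y=0, Z=0, W=0: formula gives 1, H = 1 ✓
  X=0, Y=0, Z=0, W=1: formula gives 0, but H = 1 ✗
A single disagreement suffices: at (0,0,0,1) they differ, so the formula does not compute H.

No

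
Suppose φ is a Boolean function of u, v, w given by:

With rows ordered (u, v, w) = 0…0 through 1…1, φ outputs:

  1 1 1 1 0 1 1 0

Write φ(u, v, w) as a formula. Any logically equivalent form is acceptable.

There are just 2 zero rows: (1,0,0), (1,1,1). Their minterms are u·¬v·¬w, u·v·w; the OR of those covers precisely the 0-outputs, and negating it yields φ.

φ(u, v, w) = NOT (((u AND NOT v) AND NOT w) OR ((u AND v) AND w))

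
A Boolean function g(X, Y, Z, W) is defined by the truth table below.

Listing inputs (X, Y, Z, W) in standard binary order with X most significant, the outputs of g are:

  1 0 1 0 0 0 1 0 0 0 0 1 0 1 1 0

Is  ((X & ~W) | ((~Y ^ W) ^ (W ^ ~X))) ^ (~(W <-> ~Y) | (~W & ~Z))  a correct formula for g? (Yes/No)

No

Check the formula against g row by row:
  X=0, Y=0, Z=0, W=0: formula gives 1, g = 1 ✓
  X=0, Y=0, Z=0, W=1: formula gives 0, g = 0 ✓
  X=0, Y=0, Z=1, W=0: formula gives 1, g = 1 ✓
  X=0, Y=0, Z=1, W=1: formula gives 0, g = 0 ✓
  …
  X=1, Y=0, Z=0, W=1: formula gives 1, but g = 0 ✗
Row (1,0,0,1) is a counterexample, so the formula is not equivalent to g.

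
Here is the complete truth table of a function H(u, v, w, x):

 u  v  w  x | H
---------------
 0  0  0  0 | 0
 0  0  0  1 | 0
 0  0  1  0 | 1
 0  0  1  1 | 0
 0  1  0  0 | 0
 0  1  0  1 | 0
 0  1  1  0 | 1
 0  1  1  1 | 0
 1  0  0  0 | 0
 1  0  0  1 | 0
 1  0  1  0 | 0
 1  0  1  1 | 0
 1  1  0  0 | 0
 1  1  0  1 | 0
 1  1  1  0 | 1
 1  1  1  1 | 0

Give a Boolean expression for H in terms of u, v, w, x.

H(u, v, w, x) = ((((u' · v') · w) · x') + (((u' · v) · w) · x')) + (((u · v) · w) · x')

H=1 on 3 inputs: (0,0,1,0), (0,1,1,0), (1,1,1,0). Reading each as a conjunction of literals (¬u·¬v·w·¬x, ¬u·v·w·¬x, u·v·w·¬x) and taking the OR gives the canonical DNF.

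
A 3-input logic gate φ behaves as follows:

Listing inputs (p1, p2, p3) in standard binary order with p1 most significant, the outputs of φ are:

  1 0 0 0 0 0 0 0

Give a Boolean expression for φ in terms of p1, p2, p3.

φ(p1, p2, p3) = (¬p1 ∧ ¬p2) ∧ ¬p3

Only row (0,0,0) gives 1. That row's minterm ¬p1·¬p2·¬p3 is φ directly.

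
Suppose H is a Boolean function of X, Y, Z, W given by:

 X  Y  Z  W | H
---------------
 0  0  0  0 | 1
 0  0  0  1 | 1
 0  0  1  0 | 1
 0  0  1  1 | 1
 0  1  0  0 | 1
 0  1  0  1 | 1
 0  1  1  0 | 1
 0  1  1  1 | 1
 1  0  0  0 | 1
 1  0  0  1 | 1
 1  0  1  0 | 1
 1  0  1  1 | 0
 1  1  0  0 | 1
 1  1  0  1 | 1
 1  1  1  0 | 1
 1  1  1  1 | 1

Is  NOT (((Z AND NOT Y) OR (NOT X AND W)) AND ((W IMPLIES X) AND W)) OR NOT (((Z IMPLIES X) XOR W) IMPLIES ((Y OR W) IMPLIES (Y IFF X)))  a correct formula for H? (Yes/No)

Yes

Check the formula against H row by row:
  X=0, Y=0, Z=0, W=0: formula gives 1, H = 1 ✓
  X=0, Y=0, Z=0, W=1: formula gives 1, H = 1 ✓
  X=0, Y=0, Z=1, W=0: formula gives 1, H = 1 ✓
  X=0, Y=0, Z=1, W=1: formula gives 1, H = 1 ✓
  … (the remaining 12 rows also agree.)
Every row agrees, so the formula is equivalent.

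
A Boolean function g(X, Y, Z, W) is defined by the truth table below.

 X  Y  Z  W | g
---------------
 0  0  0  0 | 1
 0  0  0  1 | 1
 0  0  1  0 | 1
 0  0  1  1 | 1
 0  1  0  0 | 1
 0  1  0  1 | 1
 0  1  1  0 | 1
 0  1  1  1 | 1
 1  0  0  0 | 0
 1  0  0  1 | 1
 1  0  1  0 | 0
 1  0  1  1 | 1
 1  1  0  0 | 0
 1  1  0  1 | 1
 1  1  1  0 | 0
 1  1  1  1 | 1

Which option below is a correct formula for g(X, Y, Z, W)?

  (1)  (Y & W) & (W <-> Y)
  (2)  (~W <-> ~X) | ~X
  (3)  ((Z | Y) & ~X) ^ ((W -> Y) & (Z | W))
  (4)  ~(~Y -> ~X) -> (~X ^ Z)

(1) disagrees with g on (0,0,0,0) (formula → 0, table → 1); rule it out.
(3) disagrees with g on (0,0,0,0) (formula → 0, table → 1); rule it out.
(4) disagrees with g on (1,0,0,1) (formula → 0, table → 1); rule it out.
Only (2) survives; checking it on all 16 rows confirms it matches g.

2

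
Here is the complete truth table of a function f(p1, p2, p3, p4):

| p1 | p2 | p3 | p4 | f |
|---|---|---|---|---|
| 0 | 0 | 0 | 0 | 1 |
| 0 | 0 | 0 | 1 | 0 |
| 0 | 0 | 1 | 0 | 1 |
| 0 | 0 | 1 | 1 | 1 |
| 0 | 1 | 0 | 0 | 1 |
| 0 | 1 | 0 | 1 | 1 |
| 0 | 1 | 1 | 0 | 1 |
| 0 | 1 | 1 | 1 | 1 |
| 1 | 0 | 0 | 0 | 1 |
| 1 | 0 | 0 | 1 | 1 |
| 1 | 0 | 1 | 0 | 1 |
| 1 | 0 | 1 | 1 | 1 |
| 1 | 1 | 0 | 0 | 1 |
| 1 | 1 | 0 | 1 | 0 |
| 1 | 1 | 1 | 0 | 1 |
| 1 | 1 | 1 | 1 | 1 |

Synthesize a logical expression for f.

f is 0 on only 2 rows — (0,0,0,1), (1,1,0,1). Writing each as a minterm (¬p1·¬p2·¬p3·p4, p1·p2·¬p3·p4) and OR-ing them characterizes exactly where f=0, so f is the negation of that disjunction.

f(p1, p2, p3, p4) = NOT ((((NOT p1 AND NOT p2) AND NOT p3) AND p4) OR (((p1 AND p2) AND NOT p3) AND p4))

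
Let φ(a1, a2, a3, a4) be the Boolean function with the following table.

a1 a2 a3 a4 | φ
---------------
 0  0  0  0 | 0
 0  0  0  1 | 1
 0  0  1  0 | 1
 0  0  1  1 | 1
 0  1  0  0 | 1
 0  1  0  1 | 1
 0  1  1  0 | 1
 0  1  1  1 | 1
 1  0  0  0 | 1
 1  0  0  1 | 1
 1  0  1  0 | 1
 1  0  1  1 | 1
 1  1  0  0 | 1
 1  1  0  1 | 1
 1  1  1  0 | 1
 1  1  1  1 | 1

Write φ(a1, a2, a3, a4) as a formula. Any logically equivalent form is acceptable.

The output is 1 whenever at least one input is 1 — the OR of all inputs.

φ(a1, a2, a3, a4) = ((a1 or a2) or a3) or a4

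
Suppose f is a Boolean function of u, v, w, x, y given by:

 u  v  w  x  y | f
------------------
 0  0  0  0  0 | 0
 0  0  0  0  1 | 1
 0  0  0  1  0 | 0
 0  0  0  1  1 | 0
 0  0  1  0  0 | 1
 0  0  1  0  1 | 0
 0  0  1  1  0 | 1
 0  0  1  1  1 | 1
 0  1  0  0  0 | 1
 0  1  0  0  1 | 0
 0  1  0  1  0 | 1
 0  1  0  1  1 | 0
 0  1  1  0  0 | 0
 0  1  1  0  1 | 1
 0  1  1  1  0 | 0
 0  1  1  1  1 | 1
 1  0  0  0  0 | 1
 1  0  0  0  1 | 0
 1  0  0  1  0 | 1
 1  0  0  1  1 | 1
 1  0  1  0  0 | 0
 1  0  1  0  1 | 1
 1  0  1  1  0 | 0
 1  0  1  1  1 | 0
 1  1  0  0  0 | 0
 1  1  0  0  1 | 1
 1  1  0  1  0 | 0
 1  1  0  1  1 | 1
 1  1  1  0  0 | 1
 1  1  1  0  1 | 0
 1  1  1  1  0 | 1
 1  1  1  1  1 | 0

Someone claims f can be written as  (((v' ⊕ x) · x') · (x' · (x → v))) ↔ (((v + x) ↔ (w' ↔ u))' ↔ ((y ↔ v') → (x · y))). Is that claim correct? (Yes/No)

Evaluate (((v' ⊕ x) · x') · (x' · (x → v))) ↔ (((v + x) ↔ (w' ↔ u))' ↔ ((y ↔ v') → (x · y))) on each row and compare to f:
  u=0, v=0, w=0, x=0, y=0: formula gives 0, f = 0 ✓
  u=0, v=0, w=0, x=0, y=1: formula gives 1, f = 1 ✓
  u=0, v=0, w=0, x=1, y=0: formula gives 0, f = 0 ✓
  u=0, v=0, w=0, x=1, y=1: formula gives 0, f = 0 ✓
  … (the remaining 28 rows also agree.)
No disagreement on any input; they are logically equivalent.

Yes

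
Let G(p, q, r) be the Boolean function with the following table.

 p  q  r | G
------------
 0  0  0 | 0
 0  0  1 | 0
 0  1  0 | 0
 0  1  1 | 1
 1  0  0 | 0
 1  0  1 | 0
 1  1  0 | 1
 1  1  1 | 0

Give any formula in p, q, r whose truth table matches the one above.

Collect the rows where G=1 — (0,1,1), (1,1,0) — and write one minterm per row: ¬p·q·r, p·q·¬r. Their union (logical OR) reproduces the table exactly.

G(p, q, r) = ((NOT p AND q) AND r) OR ((p AND q) AND NOT r)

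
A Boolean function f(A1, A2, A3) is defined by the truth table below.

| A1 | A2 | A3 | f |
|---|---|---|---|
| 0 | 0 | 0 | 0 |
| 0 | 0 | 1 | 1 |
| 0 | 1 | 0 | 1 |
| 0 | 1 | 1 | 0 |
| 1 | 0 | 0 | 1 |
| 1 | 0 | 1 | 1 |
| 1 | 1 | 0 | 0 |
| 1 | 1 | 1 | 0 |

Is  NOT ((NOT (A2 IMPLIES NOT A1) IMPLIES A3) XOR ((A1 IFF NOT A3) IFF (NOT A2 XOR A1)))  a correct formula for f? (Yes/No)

No

Test each input against both f and the formula:
  A1=0, A2=0, A3=0: formula gives 0, f = 0 ✓
  A1=0, A2=0, A3=1: formula gives 1, f = 1 ✓
  A1=0, A2=1, A3=0: formula gives 1, f = 1 ✓
  A1=0, A2=1, A3=1: formula gives 0, f = 0 ✓
  A1=1, A2=0, A3=0: formula gives 0, but f = 1 ✗
Since they disagree at (1,0,0), the expression is not a correct formula for f.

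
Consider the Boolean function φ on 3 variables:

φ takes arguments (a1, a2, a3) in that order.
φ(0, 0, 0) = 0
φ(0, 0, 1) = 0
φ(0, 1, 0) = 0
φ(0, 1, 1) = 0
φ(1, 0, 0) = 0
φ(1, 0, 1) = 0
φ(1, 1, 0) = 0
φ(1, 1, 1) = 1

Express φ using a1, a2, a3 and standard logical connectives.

φ(a1, a2, a3) = (a1 and a2) and a3

φ is 1 on exactly one input, (1,1,1), whose minterm is a1·a2·a3. So φ is just that conjunction.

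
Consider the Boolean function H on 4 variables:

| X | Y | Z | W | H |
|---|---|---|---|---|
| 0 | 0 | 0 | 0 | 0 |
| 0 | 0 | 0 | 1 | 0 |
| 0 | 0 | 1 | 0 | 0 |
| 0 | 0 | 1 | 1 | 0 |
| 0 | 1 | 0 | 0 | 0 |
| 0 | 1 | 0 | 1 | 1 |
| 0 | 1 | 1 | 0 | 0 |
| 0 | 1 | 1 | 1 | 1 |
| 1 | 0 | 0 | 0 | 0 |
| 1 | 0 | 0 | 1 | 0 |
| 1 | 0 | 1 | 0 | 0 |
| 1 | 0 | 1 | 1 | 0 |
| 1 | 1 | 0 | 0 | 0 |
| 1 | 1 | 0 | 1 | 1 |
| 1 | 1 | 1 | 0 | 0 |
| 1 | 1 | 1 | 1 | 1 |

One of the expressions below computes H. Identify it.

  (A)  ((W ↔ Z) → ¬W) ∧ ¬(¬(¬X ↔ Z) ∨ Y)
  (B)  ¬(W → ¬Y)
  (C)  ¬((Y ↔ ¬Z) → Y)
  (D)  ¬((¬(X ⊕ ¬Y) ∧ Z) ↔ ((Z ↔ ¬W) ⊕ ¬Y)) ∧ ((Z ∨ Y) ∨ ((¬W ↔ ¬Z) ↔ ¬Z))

(A) fails at (0,0,1,0): the formula yields 1, H is 0.
(C) fails at (0,0,1,0): the formula yields 1, H is 0.
(D) fails at (0,0,0,0): the formula yields 1, H is 0.
(B) is the remaining candidate, and it agrees with H on all 16 inputs.

B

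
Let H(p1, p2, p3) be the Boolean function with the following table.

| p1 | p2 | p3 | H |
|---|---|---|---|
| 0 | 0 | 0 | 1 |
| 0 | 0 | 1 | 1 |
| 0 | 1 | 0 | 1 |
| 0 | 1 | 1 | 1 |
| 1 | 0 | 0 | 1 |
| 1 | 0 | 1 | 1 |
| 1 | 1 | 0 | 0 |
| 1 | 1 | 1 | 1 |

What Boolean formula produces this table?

Only row (1,1,0) gives 0. So H is 1 everywhere except there — the complement of the minterm p1·p2·¬p3.

H(p1, p2, p3) = ((p1 · p2) · p3')'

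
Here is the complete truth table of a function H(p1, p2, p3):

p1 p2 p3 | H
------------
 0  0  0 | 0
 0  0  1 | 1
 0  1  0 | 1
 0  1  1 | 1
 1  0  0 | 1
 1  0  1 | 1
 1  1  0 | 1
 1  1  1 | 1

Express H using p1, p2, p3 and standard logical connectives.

Only row (0,0,0) gives 0. So H is 1 everywhere except there — the complement of the minterm ¬p1·¬p2·¬p3.

H(p1, p2, p3) = ((p1' · p2') · p3')'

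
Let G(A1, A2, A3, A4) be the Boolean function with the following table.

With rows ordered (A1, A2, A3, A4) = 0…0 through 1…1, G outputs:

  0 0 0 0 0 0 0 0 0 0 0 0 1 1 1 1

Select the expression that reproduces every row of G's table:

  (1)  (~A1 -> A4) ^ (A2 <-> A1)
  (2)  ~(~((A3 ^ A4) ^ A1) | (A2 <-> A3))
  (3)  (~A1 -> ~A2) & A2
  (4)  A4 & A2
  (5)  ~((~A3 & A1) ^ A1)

(1): at (0,0,0,0) it gives 1, but G = 0 — eliminated.
(2): at (0,0,1,0) it gives 1, but G = 0 — eliminated.
(4): at (0,1,0,1) it gives 1, but G = 0 — eliminated.
(5): at (0,0,0,0) it gives 1, but G = 0 — eliminated.
(3) is the remaining candidate, and it agrees with G on all 16 inputs.

3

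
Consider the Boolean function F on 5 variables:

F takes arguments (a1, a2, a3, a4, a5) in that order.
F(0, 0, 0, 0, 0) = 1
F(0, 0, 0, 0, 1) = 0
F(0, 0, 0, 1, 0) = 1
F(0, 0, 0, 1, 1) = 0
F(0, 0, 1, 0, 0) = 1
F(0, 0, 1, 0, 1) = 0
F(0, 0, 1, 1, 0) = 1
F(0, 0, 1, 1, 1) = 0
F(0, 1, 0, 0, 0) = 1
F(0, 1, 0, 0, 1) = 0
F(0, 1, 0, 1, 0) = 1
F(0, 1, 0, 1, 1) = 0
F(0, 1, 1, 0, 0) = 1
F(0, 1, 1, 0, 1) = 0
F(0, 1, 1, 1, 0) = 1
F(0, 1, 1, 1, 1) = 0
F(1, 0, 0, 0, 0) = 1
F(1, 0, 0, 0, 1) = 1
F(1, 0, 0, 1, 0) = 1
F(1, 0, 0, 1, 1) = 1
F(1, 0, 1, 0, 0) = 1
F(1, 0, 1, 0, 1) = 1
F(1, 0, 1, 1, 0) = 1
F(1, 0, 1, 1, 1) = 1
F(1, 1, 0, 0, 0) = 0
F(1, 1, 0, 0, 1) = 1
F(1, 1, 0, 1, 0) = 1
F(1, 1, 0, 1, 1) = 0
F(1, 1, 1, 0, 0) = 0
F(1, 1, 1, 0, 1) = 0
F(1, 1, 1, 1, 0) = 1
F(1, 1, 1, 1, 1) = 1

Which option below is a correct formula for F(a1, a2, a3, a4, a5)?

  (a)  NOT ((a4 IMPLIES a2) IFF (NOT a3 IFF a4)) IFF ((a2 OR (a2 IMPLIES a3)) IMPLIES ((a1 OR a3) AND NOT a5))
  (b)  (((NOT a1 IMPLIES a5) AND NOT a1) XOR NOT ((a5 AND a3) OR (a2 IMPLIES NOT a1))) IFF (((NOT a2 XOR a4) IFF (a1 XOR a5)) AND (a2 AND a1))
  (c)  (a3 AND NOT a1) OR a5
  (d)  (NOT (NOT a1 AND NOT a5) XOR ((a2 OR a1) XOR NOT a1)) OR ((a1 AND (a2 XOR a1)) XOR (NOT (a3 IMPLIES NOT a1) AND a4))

b

(a) fails at (0,0,0,0,0): the formula yields 0, F is 1.
(c) fails at (0,0,0,0,0): the formula yields 0, F is 1.
(d) fails at (0,1,0,0,0): the formula yields 0, F is 1.
Only (b) survives; checking it on all 32 rows confirms it matches F.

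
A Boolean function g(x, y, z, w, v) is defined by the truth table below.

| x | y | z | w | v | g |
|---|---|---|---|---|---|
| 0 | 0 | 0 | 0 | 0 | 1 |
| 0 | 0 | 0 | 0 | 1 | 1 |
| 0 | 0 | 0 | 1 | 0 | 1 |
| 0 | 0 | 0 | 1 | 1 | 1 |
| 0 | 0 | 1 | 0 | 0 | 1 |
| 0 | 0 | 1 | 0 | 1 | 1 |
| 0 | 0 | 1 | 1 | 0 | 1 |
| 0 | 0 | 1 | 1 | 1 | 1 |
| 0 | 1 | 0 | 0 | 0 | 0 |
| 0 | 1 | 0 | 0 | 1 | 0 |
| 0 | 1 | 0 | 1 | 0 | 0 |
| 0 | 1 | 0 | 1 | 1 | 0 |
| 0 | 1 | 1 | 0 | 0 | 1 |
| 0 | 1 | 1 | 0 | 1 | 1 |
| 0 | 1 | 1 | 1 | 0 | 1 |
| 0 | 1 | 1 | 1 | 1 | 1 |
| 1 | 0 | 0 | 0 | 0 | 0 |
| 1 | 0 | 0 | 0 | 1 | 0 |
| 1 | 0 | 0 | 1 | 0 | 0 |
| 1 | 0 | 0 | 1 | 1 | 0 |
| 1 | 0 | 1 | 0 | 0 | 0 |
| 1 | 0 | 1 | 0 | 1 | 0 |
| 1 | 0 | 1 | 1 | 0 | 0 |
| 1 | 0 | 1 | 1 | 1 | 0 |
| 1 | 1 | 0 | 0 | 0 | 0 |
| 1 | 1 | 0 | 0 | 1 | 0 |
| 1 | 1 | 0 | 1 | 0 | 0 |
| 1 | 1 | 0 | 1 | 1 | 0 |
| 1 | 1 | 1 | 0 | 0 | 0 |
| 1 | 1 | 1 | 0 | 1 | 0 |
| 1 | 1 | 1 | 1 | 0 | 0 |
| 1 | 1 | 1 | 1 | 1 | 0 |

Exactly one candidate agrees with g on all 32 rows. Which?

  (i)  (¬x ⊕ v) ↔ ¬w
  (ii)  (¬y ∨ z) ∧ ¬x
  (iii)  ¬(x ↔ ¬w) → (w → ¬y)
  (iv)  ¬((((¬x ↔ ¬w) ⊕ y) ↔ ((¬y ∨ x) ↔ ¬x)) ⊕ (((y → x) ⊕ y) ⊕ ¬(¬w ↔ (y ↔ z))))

(i) disagrees with g on (0,0,0,0,1) (formula → 0, table → 1); rule it out.
(iii) disagrees with g on (0,1,0,0,0) (formula → 1, table → 0); rule it out.
(iv) disagrees with g on (0,0,1,0,0) (formula → 0, table → 1); rule it out.
(ii) is the remaining candidate, and it agrees with g on all 32 inputs.

ii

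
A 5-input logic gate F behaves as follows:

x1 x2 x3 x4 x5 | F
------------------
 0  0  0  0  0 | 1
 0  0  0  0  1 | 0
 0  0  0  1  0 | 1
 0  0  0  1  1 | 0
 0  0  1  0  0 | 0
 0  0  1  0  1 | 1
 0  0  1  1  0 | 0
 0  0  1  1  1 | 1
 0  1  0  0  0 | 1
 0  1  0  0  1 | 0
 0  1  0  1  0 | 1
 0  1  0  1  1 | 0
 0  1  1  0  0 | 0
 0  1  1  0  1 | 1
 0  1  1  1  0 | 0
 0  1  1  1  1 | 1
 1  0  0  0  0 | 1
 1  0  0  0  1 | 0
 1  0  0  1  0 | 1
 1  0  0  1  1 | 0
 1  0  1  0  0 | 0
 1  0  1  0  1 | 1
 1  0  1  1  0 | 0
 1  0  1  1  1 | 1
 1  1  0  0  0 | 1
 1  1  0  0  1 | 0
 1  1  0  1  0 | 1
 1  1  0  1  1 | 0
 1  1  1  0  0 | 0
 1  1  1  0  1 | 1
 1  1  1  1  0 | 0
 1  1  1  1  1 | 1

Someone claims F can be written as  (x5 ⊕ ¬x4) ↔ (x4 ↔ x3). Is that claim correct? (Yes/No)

Check the formula against F row by row:
  x1=0, x2=0, x3=0, x4=0, x5=0: formula gives 1, F = 1 ✓
  x1=0, x2=0, x3=0, x4=0, x5=1: formula gives 0, F = 0 ✓
  x1=0, x2=0, x3=0, x4=1, x5=0: formula gives 1, F = 1 ✓
  x1=0, x2=0, x3=0, x4=1, x5=1: formula gives 0, F = 0 ✓
  …and likewise for the remaining 28 rows.
No disagreement on any input; they are logically equivalent.

Yes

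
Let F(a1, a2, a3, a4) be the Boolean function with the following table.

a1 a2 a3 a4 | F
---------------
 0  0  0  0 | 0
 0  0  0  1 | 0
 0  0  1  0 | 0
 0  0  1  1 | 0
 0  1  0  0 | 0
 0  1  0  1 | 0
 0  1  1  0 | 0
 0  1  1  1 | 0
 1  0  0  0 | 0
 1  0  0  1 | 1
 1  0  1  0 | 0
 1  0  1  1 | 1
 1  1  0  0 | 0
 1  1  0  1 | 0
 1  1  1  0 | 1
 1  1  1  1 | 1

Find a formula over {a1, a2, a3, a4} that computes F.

F=1 on 4 inputs: (1,0,0,1), (1,0,1,1), (1,1,1,0), (1,1,1,1). Reading each as a conjunction of literals (a1·¬a2·¬a3·a4, a1·¬a2·a3·a4, a1·a2·a3·¬a4, a1·a2·a3·a4) and taking the OR gives the canonical DNF.

F(a1, a2, a3, a4) = (((((a1 AND NOT a2) AND NOT a3) AND a4) OR (((a1 AND NOT a2) AND a3) AND a4)) OR (((a1 AND a2) AND a3) AND NOT a4)) OR (((a1 AND a2) AND a3) AND a4)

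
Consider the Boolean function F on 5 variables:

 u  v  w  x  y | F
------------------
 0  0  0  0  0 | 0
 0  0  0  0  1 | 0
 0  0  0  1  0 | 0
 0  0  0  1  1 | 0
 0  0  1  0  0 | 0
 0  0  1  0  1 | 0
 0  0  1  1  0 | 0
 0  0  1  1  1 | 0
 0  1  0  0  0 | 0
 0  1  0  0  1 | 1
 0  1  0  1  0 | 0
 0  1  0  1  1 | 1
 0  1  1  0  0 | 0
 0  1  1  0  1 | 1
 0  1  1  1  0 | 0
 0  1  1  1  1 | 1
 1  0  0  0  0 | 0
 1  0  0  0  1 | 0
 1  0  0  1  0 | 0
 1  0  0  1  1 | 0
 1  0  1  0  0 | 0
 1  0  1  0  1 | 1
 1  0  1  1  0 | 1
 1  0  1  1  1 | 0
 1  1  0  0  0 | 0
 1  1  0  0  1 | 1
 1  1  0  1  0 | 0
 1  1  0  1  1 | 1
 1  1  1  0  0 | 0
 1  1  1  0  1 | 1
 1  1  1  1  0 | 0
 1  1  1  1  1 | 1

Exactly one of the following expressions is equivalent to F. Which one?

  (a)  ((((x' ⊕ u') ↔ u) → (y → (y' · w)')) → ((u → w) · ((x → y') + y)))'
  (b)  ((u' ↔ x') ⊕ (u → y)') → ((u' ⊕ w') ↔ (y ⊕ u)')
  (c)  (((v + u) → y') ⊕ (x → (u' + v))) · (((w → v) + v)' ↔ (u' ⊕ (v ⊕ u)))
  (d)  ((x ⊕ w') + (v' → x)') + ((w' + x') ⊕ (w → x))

c

(a): at (0,1,0,0,1) it gives 0, but F = 1 — eliminated.
(b): at (0,0,0,0,1) it gives 1, but F = 0 — eliminated.
(d): at (0,0,0,0,0) it gives 1, but F = 0 — eliminated.
Only (c) survives; checking it on all 32 rows confirms it matches F.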